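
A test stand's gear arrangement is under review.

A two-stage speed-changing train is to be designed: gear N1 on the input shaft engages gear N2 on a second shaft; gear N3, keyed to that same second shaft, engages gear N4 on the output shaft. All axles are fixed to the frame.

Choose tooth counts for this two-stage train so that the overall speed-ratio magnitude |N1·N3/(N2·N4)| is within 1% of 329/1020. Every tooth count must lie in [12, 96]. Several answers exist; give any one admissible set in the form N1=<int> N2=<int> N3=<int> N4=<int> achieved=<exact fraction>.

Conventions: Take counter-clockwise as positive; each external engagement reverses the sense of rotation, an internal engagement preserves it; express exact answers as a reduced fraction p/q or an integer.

topology: fixed-axis compound train — 2 stages, target 329/1020
target = 329/1020 in lowest terms: an exact hit needs N1·N3 = k·329 and N2·N4 = k·1020 for one integer k, every count in [12, 96]; additionally prefer no 1:1 stage (N1 ≠ N2, N3 ≠ N4)
k = 1: no 1:1-free in-range split of k·329 and k·1020 into factor pairs; take k = 2
k = 2: N1·N3 = 658 = 14·47, N2·N4 = 2040 = 24·85
achieved = 14·47/(24·85) = 329/1020; |achieved − target| = 0 ≤ 329/102000 ✓

N1=14 N2=24 N3=47 N4=85 achieved=329/1020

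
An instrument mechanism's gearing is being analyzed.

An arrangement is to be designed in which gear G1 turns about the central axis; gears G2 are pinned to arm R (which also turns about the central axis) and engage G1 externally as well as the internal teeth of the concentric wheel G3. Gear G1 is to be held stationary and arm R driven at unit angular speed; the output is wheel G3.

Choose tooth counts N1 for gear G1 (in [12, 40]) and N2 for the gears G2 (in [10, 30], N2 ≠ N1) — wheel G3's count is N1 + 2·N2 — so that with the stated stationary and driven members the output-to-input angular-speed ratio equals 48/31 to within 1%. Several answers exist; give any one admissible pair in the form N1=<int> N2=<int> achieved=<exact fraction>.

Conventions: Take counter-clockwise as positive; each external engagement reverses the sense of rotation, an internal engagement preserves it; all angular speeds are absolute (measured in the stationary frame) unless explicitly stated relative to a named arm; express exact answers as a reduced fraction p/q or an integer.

design class (target 48/31): planetary set
Willis with ω_sun = 0: ω_ring/ω_arm = (N1+N3)/N3; set equal to 48/31  ⇒  N3/N1 = 1/(48/31 − 1) = 31/17
N3 = N1 + 2·N2  ⇒  N2/N1 = (N3/N1 − 1)/2 = (31/17 − 1)/2 = 7/17
smallest multiple with N1 ≥ 12 and N2 ≥ 10: k = 2  ⇒  N1 = 2·17 = 34, N2 = 2·7 = 14 (N1 ≤ 40, N2 ≤ 30, N2 ≠ N1 ✓), N3 = 34 + 2·14 = 62
check: (N1+N3)/N3 with N1 = 34, N3 = 62 gives 48/31; |achieved − target| = 0 ≤ 12/775 ✓

N1=34 N2=14 achieved=48/31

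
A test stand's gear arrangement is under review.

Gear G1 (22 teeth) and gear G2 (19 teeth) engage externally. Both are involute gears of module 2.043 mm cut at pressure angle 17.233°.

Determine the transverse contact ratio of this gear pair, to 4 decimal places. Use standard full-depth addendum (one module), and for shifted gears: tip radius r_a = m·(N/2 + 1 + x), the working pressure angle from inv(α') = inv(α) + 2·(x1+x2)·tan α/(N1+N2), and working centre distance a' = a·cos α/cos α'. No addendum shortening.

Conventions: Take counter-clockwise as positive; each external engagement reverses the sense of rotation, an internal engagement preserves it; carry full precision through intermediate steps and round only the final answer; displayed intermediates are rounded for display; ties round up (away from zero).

single-mesh involute tooth geometry (22T engaging 19T at module 2.043)
base radii: r_b1 = 21.464140, r_b2 = 18.537211
tip radii: r_a1 = 24.516000, r_a2 = 21.451500
no profile shift: α' = α, a' = a
action lengths: √(r_a1²−r_b1²) = 11.845884, √(r_a2²−r_b2²) = 10.795307
base pitch p_b = π·m·cos α = 6.130144
CR = (11.845884 + 10.795307 − 41.881500·sin 17.23300°)/6.130144 = 1.669366
contact ratio ≈ 1.6694

1.6694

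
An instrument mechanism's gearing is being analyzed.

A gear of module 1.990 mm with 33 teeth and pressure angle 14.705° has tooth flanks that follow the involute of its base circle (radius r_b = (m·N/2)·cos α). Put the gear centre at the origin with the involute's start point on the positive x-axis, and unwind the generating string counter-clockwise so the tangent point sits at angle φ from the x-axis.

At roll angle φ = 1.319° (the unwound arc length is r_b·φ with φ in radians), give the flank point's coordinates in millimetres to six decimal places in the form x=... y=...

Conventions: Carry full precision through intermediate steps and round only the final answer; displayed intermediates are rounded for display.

class = single-mesh tooth geometry [base-circle involute, m = 1.990, 33T]
pitch radius r_p = m·N/2 = 1.990·33/2 = 32.835000
base radius r_b = r_p·cos α = 32.835000·cos 14.705° = 31.759509
roll angle φ = 1.319° = 0.02302089 rad
x = r_b·(cos φ + φ·sin φ) = 31.767924
y = r_b·(sin φ − φ·cos φ) = 0.000129

x=31.767924 y=0.000129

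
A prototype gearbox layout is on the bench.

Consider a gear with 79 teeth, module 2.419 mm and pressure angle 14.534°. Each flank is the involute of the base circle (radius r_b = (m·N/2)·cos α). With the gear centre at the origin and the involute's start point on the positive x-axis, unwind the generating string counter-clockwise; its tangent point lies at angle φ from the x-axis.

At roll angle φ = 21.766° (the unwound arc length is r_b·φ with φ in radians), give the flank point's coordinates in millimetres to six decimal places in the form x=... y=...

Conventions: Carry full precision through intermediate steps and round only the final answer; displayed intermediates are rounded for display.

x=98.927965 y=1.665996

topology: single-mesh involute geometry — m = 2.419, N = 79
pitch radius r_p = m·N/2 = 2.419·79/2 = 95.550500
base radius r_b = r_p·cos α = 95.550500·cos 14.534° = 92.492778
roll angle φ = 21.766° = 0.37988836 rad
x = r_b·(cos φ + φ·sin φ) = 98.927965
y = r_b·(sin φ − φ·cos φ) = 1.665996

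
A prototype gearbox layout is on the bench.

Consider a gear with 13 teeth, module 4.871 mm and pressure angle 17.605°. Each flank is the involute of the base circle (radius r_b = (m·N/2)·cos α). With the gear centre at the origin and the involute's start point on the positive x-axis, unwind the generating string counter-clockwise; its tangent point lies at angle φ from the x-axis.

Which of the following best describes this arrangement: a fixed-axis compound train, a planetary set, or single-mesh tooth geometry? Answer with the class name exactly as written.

single-mesh tooth geometry

recognized (one wheel, involute flank): single-mesh tooth geometry, m = 4.871, N = 13
classification: single-mesh tooth geometry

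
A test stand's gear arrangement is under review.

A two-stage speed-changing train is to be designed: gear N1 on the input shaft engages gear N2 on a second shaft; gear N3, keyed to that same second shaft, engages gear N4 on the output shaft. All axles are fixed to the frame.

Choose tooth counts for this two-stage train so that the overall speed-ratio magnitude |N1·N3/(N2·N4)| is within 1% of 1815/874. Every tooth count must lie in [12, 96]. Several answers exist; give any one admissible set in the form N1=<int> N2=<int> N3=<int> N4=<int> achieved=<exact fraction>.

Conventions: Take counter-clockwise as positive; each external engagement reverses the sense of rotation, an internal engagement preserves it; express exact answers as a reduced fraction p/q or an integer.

design class (target 1815/874): fixed-axis compound train
target = 1815/874 in lowest terms: an exact hit needs N1·N3 = k·1815 and N2·N4 = k·874 for one integer k, every count in [12, 96]; additionally prefer no 1:1 stage (N1 ≠ N2, N3 ≠ N4)
k = 1: N1·N3 = 1815 = 33·55, N2·N4 = 874 = 19·46
achieved = 33·55/(19·46) = 1815/874; |achieved − target| = 0 ≤ 363/17480 ✓

N1=33 N2=19 N3=55 N4=46 achieved=1815/874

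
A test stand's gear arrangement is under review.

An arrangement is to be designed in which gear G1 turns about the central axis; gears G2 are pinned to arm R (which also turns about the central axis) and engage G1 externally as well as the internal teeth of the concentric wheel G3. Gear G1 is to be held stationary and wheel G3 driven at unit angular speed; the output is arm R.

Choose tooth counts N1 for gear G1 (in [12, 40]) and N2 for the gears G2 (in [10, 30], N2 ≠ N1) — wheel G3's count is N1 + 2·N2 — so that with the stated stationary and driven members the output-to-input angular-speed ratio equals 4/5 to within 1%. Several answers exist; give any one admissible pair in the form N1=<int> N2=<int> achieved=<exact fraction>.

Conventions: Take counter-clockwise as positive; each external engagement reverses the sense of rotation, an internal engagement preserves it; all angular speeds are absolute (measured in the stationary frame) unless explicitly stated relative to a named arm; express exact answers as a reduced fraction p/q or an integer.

class = planetary set [ratio 4/5 wanted; Willis about the carrier]
Willis with ω_sun = 0: ω_arm/ω_ring = N3/(N1+N3); set equal to 4/5  ⇒  N3/N1 = (4/5)/(1 − 4/5) = 4
N3 = N1 + 2·N2  ⇒  N2/N1 = (N3/N1 − 1)/2 = (4 − 1)/2 = 3/2
smallest multiple with N1 ≥ 12 and N2 ≥ 10: k = 6  ⇒  N1 = 6·2 = 12, N2 = 6·3 = 18 (N1 ≤ 40, N2 ≤ 30, N2 ≠ N1 ✓), N3 = 12 + 2·18 = 48
check: N3/(N1+N3) with N1 = 12, N3 = 48 gives 4/5; |achieved − target| = 0 ≤ 1/125 ✓

N1=12 N2=18 achieved=4/5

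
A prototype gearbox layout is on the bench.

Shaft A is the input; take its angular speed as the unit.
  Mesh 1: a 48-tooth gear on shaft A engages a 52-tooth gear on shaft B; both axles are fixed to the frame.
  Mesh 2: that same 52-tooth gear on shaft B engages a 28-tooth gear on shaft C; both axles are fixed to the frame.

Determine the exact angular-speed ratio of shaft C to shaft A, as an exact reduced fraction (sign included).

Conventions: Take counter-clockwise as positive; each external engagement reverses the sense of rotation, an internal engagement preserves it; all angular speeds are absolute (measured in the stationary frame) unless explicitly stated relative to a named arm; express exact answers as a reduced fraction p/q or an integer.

class = fixed-axis compound train [2 meshes; 2 ratios multiply, 2 sense flips]
mesh 1 [48T→52T]: running ratio 12/13, sense −
mesh 2 [52T→28T]: running ratio 12/7, sense +
ω_out/ω_in = 12/7

12/7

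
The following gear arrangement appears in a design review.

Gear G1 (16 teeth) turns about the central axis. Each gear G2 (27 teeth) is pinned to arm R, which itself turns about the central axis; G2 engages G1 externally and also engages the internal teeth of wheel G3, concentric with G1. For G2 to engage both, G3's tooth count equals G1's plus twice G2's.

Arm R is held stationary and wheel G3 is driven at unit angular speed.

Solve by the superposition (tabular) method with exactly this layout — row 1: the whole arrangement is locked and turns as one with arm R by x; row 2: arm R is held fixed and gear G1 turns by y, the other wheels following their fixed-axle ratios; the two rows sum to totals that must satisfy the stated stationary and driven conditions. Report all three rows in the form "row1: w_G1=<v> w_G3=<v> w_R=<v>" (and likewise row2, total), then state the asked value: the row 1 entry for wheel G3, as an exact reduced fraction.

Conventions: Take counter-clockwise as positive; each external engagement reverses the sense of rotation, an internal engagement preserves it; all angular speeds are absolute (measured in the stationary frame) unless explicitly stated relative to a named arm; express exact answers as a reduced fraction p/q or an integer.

class = planetary set [G3 = 16+2·27 = 70; Willis about the carrier]
row 1 (train locked, turned with arm): all members turn x
row 2: sun turns y, ring = −(16/70)·y, arm 0
boundary: total ω_arm = x = 0 and total ω_ring = x − (16/70)·y = 1  ⇒  y = -35/8, x = 0
row 2 ring = −(16/70)·(-35/8) = 1
totals (row 1 + row 2): sun 0 + (-35/8) = -35/8, ring 0 + 1 = 1, arm 0 + 0 = 0
asked cell (row1, ring) = 0

row1: w_G1=0 w_G3=0 w_R=0
row2: w_G1=-35/8 w_G3=1 w_R=0
total: w_G1=-35/8 w_G3=1 w_R=0
asked value: 0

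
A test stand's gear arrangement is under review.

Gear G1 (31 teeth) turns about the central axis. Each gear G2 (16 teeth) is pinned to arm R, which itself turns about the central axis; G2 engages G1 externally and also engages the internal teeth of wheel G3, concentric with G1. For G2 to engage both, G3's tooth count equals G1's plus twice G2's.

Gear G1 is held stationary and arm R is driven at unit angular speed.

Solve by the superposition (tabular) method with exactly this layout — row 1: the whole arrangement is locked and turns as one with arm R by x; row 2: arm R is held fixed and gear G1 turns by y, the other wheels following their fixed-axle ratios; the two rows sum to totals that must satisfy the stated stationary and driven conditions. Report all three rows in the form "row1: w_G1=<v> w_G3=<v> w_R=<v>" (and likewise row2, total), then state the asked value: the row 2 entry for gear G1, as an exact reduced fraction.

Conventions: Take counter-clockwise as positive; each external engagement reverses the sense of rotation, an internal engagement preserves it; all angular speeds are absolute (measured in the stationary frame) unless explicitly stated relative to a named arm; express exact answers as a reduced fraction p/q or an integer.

class = planetary set [G3 = 31+2·16 = 63; Willis about the carrier]
row 1 — lock + rotate with arm: ω_sun = ω_ring = ω_arm = x
row 2 (arm held, sun turns y): ω_ring = −(31/63)·y, ω_arm = 0
boundary: total ω_sun = x + y = 0 and total ω_arm = x = 1  ⇒  y = -1, x = 1
row 2 ring = −(31/63)·(-1) = 31/63
totals (row 1 + row 2): sun 1 + (-1) = 0, ring 1 + 31/63 = 94/63, arm 1 + 0 = 1
asked cell (row2, sun) = -1

row1: w_G1=1 w_G3=1 w_R=1
row2: w_G1=-1 w_G3=31/63 w_R=0
total: w_G1=0 w_G3=94/63 w_R=1
asked value: -1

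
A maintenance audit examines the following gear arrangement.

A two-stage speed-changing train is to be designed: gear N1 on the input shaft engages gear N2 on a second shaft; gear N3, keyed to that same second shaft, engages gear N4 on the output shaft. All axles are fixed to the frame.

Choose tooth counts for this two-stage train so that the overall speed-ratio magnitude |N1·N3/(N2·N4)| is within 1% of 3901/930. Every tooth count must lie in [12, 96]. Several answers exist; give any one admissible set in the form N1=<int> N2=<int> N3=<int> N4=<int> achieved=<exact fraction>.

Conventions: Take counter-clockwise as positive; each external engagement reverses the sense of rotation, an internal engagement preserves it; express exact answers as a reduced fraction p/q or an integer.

class = fixed-axis compound train [2-stage, 3901/930 wanted]
target = 3901/930 in lowest terms: an exact hit needs N1·N3 = k·3901 and N2·N4 = k·930 for one integer k, every count in [12, 96]; additionally prefer no 1:1 stage (N1 ≠ N2, N3 ≠ N4)
k = 1: N1·N3 = 3901 = 47·83, N2·N4 = 930 = 15·62
achieved = 47·83/(15·62) = 3901/930; |achieved − target| = 0 ≤ 3901/93000 ✓

N1=47 N2=15 N3=83 N4=62 achieved=3901/930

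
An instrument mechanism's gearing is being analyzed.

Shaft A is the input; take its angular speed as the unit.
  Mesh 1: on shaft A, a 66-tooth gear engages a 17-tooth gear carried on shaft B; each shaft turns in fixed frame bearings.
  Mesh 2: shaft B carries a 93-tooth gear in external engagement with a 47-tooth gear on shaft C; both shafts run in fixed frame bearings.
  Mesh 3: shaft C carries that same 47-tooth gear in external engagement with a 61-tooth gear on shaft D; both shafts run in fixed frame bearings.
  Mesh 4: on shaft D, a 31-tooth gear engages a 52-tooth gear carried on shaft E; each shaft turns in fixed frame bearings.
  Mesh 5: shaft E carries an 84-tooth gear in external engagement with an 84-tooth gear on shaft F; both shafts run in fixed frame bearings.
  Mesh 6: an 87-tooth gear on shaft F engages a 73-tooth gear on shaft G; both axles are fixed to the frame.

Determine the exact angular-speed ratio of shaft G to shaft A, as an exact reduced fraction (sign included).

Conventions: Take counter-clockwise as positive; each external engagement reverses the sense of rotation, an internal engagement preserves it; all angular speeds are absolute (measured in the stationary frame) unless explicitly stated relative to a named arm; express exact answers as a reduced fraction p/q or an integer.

class = fixed-axis compound train [6 meshes; 6 ratios multiply, 6 sense flips]
mesh 1 [66T→17T]: running ratio 66/17, sense −
mesh 2 [93T→47T]: running ratio 6138/799, sense +
mesh 3 [47T→61T]: running ratio 6138/1037, sense −
mesh 4 [31T→52T]: running ratio 95139/26962, sense +
mesh 5 [84T→84T]: running ratio 95139/26962, sense −
mesh 6 [87T→73T]: running ratio 8277093/1968226, sense +
ω_out/ω_in = 8277093/1968226

8277093/1968226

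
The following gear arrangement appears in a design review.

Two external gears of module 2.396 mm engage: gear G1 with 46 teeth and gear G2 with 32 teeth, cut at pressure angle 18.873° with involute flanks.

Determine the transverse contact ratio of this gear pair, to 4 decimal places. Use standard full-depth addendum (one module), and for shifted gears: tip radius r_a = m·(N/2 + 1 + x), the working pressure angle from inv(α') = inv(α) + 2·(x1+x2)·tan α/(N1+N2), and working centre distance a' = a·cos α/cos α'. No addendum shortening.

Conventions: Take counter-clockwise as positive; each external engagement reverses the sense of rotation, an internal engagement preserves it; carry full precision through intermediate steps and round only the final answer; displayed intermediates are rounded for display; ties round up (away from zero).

class = single-mesh tooth geometry [involute pair 46T × 32T, m = 2.396]
base radii: r_b1 = 52.145278, r_b2 = 36.274976
tip radii: r_a1 = 57.504000, r_a2 = 40.732000
no profile shift: α' = α, a' = a
action lengths: √(r_a1²−r_b1²) = 24.240049, √(r_a2²−r_b2²) = 18.526250
base pitch p_b = π·m·cos α = 7.122575
CR = (24.240049 + 18.526250 − 93.444000·sin 18.87300°)/7.122575 = 1.760575
contact ratio ≈ 1.7606

1.7606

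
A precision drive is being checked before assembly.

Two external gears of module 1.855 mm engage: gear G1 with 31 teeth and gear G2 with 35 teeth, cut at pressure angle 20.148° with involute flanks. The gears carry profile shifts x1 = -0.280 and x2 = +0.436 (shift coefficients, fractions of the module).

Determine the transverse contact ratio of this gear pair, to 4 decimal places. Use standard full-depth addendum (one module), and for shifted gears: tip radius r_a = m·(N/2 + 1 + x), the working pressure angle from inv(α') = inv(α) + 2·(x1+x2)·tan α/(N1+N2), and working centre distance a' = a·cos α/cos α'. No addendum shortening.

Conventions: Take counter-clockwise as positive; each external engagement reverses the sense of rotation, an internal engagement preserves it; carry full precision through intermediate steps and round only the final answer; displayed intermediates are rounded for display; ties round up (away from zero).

recognized (one external pair, fixed centres): single-mesh tooth geometry, m = 1.855, N1 = 31, N2 = 35
base radii: r_b1 = 26.993020, r_b2 = 30.475990
tip radii: r_a1 = 30.088100, r_a2 = 35.126280
inv(α') = inv(20.148°) + 2·(-0.280+0.436)·tan α/(31+35) = 0.01698376  ⇒  α' = 20.85854°
a' = a·cos α / cos α' = 61.2150·cos 20.148°/cos 20.85854° = 61.499545
action lengths: √(r_a1²−r_b1²) = 13.291750, √(r_a2²−r_b2²) = 17.466240
base pitch p_b = π·m·cos α = 5.471037
CR = (13.291750 + 17.466240 − 61.499545·sin 20.85854°)/5.471037 = 1.619500
contact ratio ≈ 1.6195

1.6195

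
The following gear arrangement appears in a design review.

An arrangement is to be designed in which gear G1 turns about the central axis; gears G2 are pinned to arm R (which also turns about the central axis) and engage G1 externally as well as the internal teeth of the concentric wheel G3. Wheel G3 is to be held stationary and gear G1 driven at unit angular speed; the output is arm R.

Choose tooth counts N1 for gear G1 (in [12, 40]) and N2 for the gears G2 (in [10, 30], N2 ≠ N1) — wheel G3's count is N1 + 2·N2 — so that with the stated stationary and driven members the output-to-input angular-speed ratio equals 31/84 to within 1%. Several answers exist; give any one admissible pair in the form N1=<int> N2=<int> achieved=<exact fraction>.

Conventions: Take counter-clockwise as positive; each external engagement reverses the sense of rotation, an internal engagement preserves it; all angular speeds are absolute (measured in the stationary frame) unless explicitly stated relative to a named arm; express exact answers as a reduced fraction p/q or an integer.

N1=31 N2=11 achieved=31/84

class = planetary set [ratio 31/84 wanted; Willis about the carrier]
Willis with ω_ring = 0: ω_arm/ω_sun = N1/(N1+N3); set equal to 31/84  ⇒  N3/N1 = 1/(31/84) − 1 = 53/31
N3 = N1 + 2·N2  ⇒  N2/N1 = (N3/N1 − 1)/2 = (53/31 − 1)/2 = 11/31
smallest multiple with N1 ≥ 12 and N2 ≥ 10: k = 1  ⇒  N1 = 1·31 = 31, N2 = 1·11 = 11 (N1 ≤ 40, N2 ≤ 30, N2 ≠ N1 ✓), N3 = 31 + 2·11 = 53
check: N1/(N1+N3) with N1 = 31, N3 = 53 gives 31/84; |achieved − target| = 0 ≤ 31/8400 ✓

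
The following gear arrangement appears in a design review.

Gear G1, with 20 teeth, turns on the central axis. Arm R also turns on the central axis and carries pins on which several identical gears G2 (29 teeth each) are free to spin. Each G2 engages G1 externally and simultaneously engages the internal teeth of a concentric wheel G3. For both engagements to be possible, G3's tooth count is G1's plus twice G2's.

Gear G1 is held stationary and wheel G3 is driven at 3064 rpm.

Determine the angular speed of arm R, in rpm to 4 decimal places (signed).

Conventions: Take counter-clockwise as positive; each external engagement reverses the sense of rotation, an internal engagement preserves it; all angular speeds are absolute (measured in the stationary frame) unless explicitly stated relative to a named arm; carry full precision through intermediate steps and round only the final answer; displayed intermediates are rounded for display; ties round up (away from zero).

+2438.6939 rpm

planetary set (20T centre, 29T on arm, 78T internal) — Willis relation
normalise by the input: solve with ω_ring = 1, then scale by 3064 rpm
ring teeth: 20 + 2·29 = 78
20(ω_sun−ω_arm) = −78(ω_ring−ω_arm),  ω_sun = 0, ω_ring = 1
20(0−ω_arm) = −78(1−ω_arm)  ⇒  98·ω_arm = 78  ⇒  ω_arm = 39/49
scale: ω_arm = 39/49 × 3064 rpm = +2438.6939 rpm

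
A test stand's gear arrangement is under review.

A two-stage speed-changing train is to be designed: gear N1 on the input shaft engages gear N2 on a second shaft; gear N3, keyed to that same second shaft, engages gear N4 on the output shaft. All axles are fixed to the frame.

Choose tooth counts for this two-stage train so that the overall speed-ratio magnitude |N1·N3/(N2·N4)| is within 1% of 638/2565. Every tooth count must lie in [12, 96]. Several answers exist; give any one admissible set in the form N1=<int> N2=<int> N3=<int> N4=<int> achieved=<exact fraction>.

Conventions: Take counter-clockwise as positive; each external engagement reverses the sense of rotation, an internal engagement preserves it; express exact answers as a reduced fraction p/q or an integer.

class = fixed-axis compound train [2-stage, 638/2565 wanted]
target = 638/2565 in lowest terms: an exact hit needs N1·N3 = k·638 and N2·N4 = k·2565 for one integer k, every count in [12, 96]; additionally prefer no 1:1 stage (N1 ≠ N2, N3 ≠ N4)
k = 1: N1·N3 = 638 = 22·29, N2·N4 = 2565 = 27·95
achieved = 22·29/(27·95) = 638/2565; |achieved − target| = 0 ≤ 319/128250 ✓

N1=22 N2=27 N3=29 N4=95 achieved=638/2565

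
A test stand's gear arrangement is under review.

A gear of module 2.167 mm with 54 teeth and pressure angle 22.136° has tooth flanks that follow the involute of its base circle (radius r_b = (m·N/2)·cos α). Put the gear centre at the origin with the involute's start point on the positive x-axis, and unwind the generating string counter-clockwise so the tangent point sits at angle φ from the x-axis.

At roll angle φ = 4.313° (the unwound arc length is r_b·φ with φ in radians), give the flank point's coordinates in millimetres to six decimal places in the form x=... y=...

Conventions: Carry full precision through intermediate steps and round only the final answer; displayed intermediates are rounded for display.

single-mesh involute tooth geometry (54T wheel at module 2.167)
pitch radius r_p = m·N/2 = 2.167·54/2 = 58.509000
base radius r_b = r_p·cos α = 58.509000·cos 22.136° = 54.196422
roll angle φ = 4.313° = 0.07527605 rad
x = r_b·(cos φ + φ·sin φ) = 54.349756
y = r_b·(sin φ − φ·cos φ) = 0.007701

x=54.349756 y=0.007701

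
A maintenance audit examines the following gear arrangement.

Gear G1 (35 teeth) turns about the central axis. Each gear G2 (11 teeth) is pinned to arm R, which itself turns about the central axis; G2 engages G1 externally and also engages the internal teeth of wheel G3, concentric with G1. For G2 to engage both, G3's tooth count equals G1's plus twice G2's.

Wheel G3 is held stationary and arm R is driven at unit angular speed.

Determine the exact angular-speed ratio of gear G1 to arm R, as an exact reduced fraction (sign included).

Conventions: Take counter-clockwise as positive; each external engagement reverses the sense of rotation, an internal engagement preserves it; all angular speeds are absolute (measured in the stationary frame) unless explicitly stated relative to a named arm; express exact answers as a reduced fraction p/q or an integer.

recognized (axles ride arm R): planetary set, 35/11/57 teeth
ring teeth: 35 + 2·11 = 57
35(ω_sun−ω_arm) = −57(ω_ring−ω_arm),  ω_ring = 0, ω_arm = 1
ω_sun = 1 − (57/35)(0−1) = 92/35
ω_out/ω_in = 92/35

92/35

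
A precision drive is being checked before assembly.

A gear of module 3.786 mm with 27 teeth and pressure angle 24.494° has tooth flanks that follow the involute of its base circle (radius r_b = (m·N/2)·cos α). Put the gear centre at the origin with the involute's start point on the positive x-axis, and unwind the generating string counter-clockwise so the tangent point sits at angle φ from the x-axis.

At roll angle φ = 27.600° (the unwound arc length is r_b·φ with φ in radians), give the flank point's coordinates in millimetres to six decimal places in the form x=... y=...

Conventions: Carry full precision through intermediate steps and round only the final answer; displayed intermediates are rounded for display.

x=51.598572 y=1.693109

single-mesh involute tooth geometry (27T wheel at module 3.786)
pitch radius r_p = m·N/2 = 3.786·27/2 = 51.111000
base radius r_b = r_p·cos α = 51.111000·cos 24.494° = 46.511250
roll angle φ = 27.600° = 0.48171087 rad
x = r_b·(cos φ + φ·sin φ) = 51.598572
y = r_b·(sin φ − φ·cos φ) = 1.693109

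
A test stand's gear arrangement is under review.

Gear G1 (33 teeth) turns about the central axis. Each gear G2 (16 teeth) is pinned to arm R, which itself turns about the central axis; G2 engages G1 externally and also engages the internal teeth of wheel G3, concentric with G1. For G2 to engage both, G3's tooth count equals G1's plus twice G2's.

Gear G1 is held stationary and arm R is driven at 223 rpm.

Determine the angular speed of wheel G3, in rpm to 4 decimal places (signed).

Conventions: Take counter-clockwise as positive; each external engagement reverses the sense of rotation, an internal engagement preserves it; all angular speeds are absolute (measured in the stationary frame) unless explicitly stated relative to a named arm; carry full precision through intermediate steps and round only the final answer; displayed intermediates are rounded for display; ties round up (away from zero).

class = planetary set [G3 = 33+2·16 = 65; Willis about the carrier]
normalise by the input: solve with ω_arm = 1, then scale by 223 rpm
ring teeth: 33 + 2·16 = 65
33(ω_sun−ω_arm) = −65(ω_ring−ω_arm),  ω_sun = 0, ω_arm = 1
ω_ring = 1 − (33/65)(0−1) = 98/65
scale: ω_ring = 98/65 × 223 rpm = +336.2154 rpm

+336.2154 rpm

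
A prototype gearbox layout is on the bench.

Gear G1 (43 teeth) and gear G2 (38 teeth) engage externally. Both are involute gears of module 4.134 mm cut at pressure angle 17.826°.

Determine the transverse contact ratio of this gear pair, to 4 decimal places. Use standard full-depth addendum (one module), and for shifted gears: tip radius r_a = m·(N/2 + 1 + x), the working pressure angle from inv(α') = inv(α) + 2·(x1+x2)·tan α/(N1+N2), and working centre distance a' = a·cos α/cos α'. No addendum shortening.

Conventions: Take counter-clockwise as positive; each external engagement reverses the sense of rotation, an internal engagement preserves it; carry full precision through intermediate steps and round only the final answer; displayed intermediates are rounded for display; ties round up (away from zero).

1.8324

class = single-mesh tooth geometry [involute pair 43T × 38T, m = 4.134]
base radii: r_b1 = 84.613874, r_b2 = 74.775052
tip radii: r_a1 = 93.015000, r_a2 = 82.680000
no profile shift: α' = α, a' = a
action lengths: √(r_a1²−r_b1²) = 38.630073, √(r_a2²−r_b2²) = 35.279938
base pitch p_b = π·m·cos α = 12.363829
CR = (38.630073 + 35.279938 − 167.427000·sin 17.82600°)/12.363829 = 1.832444
contact ratio ≈ 1.8324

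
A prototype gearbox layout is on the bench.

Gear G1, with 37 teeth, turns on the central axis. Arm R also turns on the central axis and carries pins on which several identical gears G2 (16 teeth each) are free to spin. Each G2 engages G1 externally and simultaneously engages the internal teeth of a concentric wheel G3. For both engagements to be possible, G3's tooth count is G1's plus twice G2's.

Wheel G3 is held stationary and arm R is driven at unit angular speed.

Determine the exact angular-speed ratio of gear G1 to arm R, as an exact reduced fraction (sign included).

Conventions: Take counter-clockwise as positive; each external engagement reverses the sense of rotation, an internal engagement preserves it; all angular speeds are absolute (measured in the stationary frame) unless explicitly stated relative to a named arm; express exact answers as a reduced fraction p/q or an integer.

planetary set (37T centre, 16T on arm, 69T internal) — Willis relation
ring teeth: 37 + 2·16 = 69
37(ω_sun−ω_arm) = −69(ω_ring−ω_arm),  ω_ring = 0, ω_arm = 1
ω_sun = 1 − (69/37)(0−1) = 106/37
ω_out/ω_in = 106/37

106/37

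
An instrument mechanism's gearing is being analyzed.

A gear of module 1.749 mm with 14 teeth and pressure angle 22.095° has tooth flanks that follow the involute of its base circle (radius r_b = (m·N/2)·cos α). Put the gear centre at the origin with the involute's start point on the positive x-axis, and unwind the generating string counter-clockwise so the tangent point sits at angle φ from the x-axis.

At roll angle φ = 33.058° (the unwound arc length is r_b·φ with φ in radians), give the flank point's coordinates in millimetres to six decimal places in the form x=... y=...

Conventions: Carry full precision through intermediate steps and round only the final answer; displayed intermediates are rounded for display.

x=13.077799 y=0.702386

topology: single-mesh involute geometry — m = 1.749, N = 14
pitch radius r_p = m·N/2 = 1.749·14/2 = 12.243000
base radius r_b = r_p·cos α = 12.243000·cos 22.095° = 11.343892
roll angle φ = 33.058° = 0.57697094 rad
x = r_b·(cos φ + φ·sin φ) = 13.077799
y = r_b·(sin φ − φ·cos φ) = 0.702386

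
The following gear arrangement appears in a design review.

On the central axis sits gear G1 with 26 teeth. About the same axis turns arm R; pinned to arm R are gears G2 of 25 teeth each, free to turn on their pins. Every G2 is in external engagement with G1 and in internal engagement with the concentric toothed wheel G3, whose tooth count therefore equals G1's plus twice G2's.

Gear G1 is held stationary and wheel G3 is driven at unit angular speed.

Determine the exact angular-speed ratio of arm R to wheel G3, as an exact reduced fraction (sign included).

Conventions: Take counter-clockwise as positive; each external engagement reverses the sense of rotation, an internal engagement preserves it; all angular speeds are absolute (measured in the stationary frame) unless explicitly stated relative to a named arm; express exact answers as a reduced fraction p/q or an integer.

38/51

recognized (axles ride arm R): planetary set, 26/25/76 teeth
ring teeth: 26 + 2·25 = 76
26(ω_sun−ω_arm) = −76(ω_ring−ω_arm),  ω_sun = 0, ω_ring = 1
26(0−ω_arm) = −76(1−ω_arm)  ⇒  102·ω_arm = 76  ⇒  ω_arm = 38/51
ω_out/ω_in = 38/51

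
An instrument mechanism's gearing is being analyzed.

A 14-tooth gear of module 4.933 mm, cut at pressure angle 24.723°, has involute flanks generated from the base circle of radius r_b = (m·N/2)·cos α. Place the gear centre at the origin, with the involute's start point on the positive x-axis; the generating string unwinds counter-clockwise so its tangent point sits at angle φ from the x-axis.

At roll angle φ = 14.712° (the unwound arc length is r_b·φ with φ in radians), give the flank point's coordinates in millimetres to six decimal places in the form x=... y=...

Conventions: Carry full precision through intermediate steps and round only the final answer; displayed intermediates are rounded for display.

topology: single-mesh involute geometry — m = 4.933, N = 14
pitch radius r_p = m·N/2 = 4.933·14/2 = 34.531000
base radius r_b = r_p·cos α = 34.531000·cos 24.723° = 31.365901
roll angle φ = 14.712° = 0.25677284 rad
x = r_b·(cos φ + φ·sin φ) = 32.382933
y = r_b·(sin φ − φ·cos φ) = 0.175840

x=32.382933 y=0.175840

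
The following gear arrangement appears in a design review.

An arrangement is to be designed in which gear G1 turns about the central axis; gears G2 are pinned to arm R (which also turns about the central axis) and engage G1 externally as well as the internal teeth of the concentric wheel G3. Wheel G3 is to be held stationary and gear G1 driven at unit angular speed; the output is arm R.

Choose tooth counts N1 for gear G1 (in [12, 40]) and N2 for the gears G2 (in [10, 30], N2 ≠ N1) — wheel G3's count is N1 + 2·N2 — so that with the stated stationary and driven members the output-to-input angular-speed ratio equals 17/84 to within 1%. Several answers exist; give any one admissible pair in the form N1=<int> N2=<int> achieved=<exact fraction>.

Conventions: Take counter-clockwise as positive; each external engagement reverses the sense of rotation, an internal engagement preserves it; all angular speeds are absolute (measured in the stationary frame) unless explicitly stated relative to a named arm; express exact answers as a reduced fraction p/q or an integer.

class = planetary set [ratio 17/84 wanted; Willis about the carrier]
Willis with ω_ring = 0: ω_arm/ω_sun = N1/(N1+N3); set equal to 17/84  ⇒  N3/N1 = 1/(17/84) − 1 = 67/17
N3 = N1 + 2·N2  ⇒  N2/N1 = (N3/N1 − 1)/2 = (67/17 − 1)/2 = 25/17
smallest multiple with N1 ≥ 12 and N2 ≥ 10: k = 1  ⇒  N1 = 1·17 = 17, N2 = 1·25 = 25 (N1 ≤ 40, N2 ≤ 30, N2 ≠ N1 ✓), N3 = 17 + 2·25 = 67
check: N1/(N1+N3) with N1 = 17, N3 = 67 gives 17/84; |achieved − target| = 0 ≤ 17/8400 ✓

N1=17 N2=25 achieved=17/84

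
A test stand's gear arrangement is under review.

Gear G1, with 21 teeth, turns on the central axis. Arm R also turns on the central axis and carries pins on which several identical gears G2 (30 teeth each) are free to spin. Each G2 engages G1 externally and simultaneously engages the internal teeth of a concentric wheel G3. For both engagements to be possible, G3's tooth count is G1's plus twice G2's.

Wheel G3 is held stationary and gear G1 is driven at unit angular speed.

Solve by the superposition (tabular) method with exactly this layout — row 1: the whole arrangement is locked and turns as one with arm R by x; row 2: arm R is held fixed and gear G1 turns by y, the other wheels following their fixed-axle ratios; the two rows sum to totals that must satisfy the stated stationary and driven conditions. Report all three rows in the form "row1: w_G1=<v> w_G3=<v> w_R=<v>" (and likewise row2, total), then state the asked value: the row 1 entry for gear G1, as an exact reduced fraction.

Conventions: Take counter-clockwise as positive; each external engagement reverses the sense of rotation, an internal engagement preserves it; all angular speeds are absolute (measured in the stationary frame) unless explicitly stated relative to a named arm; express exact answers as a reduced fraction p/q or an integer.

topology: planetary set — G1 21T / G2 30T / G3 81T, arm = carrier (Willis)
row 1 (train locked, turned with arm): all members turn x
row 2 — arm fixed, fixed-axis ratios: sun y, ring −(21/81)·y, arm 0
boundary: total ω_ring = x − (21/81)·y = 0 and total ω_sun = x + y = 1  ⇒  y = 27/34, x = 7/34
row 2 ring = −(21/81)·27/34 = -7/34
totals (row 1 + row 2): sun 7/34 + 27/34 = 1, ring 7/34 + (-7/34) = 0, arm 7/34 + 0 = 7/34
asked cell (row1, sun) = 7/34

row1: w_G1=7/34 w_G3=7/34 w_R=7/34
row2: w_G1=27/34 w_G3=-7/34 w_R=0
total: w_G1=1 w_G3=0 w_R=7/34
asked value: 7/34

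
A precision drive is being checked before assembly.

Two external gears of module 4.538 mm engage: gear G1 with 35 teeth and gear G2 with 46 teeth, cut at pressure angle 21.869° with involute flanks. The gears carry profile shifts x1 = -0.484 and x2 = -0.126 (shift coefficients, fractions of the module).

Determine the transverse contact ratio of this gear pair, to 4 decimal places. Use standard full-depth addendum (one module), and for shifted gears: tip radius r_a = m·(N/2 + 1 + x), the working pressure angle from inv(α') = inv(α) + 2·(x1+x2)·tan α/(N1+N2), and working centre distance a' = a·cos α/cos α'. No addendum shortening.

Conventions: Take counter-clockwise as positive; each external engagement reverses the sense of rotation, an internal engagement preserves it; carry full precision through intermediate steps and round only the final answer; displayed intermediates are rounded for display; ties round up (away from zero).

single-mesh involute tooth geometry (35T engaging 46T at module 4.538)
base radii: r_b1 = 73.700132, r_b2 = 96.863030
tip radii: r_a1 = 81.756608, r_a2 = 108.340212
inv(α') = inv(21.869°) + 2·(-0.484-0.126)·tan α/(35+46) = 0.01363771  ⇒  α' = 19.43504°
a' = a·cos α / cos α' = 183.7890·cos 21.869°/cos 19.43504° = 180.869208
action lengths: √(r_a1²−r_b1²) = 35.389738, √(r_a2²−r_b2²) = 48.529938
base pitch p_b = π·m·cos α = 13.230617
CR = (35.389738 + 48.529938 − 180.869208·sin 19.43504°)/13.230617 = 1.794144
contact ratio ≈ 1.7941

1.7941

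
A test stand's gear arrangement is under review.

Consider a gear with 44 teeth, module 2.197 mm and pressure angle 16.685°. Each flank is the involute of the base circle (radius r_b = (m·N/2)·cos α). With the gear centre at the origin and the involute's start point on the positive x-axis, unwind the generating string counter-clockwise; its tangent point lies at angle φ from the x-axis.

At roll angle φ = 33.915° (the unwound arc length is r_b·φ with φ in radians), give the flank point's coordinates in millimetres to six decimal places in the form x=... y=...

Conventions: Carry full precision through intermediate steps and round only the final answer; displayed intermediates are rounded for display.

class = single-mesh tooth geometry [base-circle involute, m = 2.197, 44T]
pitch radius r_p = m·N/2 = 2.197·44/2 = 48.334000
base radius r_b = r_p·cos α = 48.334000·cos 16.685° = 46.299027
roll angle φ = 33.915° = 0.59192842 rad
x = r_b·(cos φ + φ·sin φ) = 53.713355
y = r_b·(sin φ − φ·cos φ) = 3.090042

x=53.713355 y=3.090042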